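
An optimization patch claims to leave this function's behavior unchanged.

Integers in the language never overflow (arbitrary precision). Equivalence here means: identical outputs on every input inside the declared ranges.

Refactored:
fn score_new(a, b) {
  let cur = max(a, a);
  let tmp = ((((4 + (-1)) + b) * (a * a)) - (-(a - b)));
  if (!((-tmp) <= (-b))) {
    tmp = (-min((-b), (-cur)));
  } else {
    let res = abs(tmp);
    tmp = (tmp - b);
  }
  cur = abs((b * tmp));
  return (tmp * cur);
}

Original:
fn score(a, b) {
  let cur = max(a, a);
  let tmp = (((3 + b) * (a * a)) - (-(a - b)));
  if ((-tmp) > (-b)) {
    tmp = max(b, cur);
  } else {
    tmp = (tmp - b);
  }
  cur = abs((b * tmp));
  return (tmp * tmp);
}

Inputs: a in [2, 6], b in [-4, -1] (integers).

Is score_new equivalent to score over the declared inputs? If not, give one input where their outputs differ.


There is a counterexample at a=2, b=-4: 36 on one side, 144 on the other.
score: cur becomes 2; next tmp becomes 2; next ((-tmp) > (-b)) evaluates to false; next tmp becomes 6; next cur becomes 24; next final value 36
score_new: cur becomes 2; next tmp becomes 2; next (!((-tmp) <= (-b))) evaluates to false; next res becomes 2; next tmp becomes 6; next cur becomes 24; next final value 144
verdict: not equivalent; witness: a=2, b=-4


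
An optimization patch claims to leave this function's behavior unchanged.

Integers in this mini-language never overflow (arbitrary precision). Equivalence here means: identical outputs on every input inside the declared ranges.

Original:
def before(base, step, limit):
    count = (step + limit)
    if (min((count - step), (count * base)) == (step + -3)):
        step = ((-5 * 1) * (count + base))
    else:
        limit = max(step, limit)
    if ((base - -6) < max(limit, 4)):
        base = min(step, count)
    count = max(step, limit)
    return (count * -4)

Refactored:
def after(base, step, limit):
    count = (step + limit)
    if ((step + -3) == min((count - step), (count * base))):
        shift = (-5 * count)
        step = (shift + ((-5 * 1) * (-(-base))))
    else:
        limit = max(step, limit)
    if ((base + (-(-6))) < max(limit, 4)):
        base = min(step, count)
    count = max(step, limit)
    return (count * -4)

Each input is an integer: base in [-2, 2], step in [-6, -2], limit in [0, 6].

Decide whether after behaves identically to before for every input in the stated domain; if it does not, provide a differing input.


Although statement counts differ, plus arithmetic usage differs, plus constant usage differs, plus local variable names differ, 175/175 inputs agree.
verdict: equivalent


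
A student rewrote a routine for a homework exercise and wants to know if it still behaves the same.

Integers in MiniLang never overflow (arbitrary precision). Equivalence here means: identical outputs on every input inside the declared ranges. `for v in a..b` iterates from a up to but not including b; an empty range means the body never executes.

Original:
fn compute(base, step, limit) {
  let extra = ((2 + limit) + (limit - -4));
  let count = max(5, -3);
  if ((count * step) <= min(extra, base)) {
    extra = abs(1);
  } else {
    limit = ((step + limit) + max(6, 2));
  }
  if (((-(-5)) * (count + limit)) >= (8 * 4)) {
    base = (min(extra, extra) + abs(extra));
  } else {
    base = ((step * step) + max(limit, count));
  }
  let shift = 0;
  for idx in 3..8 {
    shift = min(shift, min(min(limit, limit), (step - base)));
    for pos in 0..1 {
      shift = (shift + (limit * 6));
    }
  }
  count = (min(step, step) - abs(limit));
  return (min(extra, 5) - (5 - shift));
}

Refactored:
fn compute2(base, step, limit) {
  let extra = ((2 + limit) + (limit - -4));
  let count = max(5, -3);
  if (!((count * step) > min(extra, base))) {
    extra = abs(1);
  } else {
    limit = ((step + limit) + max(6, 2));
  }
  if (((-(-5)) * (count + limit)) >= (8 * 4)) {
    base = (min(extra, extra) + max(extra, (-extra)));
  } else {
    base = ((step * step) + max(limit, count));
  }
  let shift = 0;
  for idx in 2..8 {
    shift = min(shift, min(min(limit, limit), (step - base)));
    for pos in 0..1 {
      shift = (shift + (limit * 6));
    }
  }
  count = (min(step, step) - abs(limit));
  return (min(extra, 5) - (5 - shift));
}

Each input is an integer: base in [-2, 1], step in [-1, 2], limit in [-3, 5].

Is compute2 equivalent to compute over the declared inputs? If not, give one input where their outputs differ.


These are not equivalent — on base=-2, step=-1, limit=-3 the outputs split (-101 vs -119).
compute: extra = 0; count = 5; ((count * step) <= min(extra, base)) -> true; extra = 1; (((-(-5)) * (count + limit)) >= (8 * 4)) -> false; base = 6; shift = 0; [idx=3]; shift = -7; [pos=0]; shift = -25; [idx=4]; shift = -25; [pos=0]; shift = -43; [idx=5]; shift = -43; [pos=0]; shift = -61; [idx=6]; shift = -61; [pos=0]; shift = -79; [idx=7]; shift = -79; [pos=0]; shift = -97; count = -4; return -101
compute2: extra = 0; count = 5; (!((count * step) > min(extra, base))) -> true; extra = 1; (((-(-5)) * (count + limit)) >= (8 * 4)) -> false; base = 6; shift = 0; [idx=2]; shift = -7; [pos=0]; shift = -25; [idx=3]; shift = -25; [pos=0]; shift = -43; [idx=4]; shift = -43; [pos=0]; shift = -61; [idx=5]; shift = -61; [pos=0]; shift = -79; [idx=6]; shift = -79; [pos=0]; shift = -97; [idx=7]; shift = -97; [pos=0]; shift = -115; count = -4; return -119
verdict: not equivalent; witness: base=-2, step=-1, limit=-3


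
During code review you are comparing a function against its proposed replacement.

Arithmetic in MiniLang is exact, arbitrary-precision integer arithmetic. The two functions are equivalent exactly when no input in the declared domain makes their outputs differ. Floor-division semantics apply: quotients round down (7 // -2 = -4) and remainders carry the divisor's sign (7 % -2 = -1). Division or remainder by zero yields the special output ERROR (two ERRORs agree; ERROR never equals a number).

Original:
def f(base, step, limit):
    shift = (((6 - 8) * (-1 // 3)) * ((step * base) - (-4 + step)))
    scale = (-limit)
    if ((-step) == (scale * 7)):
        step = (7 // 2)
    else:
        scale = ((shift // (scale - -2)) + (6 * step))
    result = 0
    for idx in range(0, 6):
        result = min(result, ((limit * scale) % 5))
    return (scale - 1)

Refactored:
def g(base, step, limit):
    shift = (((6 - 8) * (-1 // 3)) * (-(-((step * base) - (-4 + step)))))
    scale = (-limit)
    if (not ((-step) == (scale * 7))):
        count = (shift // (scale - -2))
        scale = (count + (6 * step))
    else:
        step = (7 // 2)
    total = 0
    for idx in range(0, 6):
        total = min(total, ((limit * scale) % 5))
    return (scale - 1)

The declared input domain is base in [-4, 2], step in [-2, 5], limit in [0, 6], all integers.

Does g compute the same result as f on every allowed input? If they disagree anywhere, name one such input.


The two are interchangeable: local variable names differ, and boolean connective usage differs, and statement counts differ, and every declared input agrees.
Tracing base=1, step=3, limit=0: f: shift = 8; scale = 0; ((-step) == (scale * 7)) -> false; scale = 22; result = 0; [idx=0]; result = 0; [idx=1]; result = 0; [idx=2]; result = 0; [idx=3]; result = 0; [idx=4]; result = 0; [idx=5]; result = 0; return 21 | g: shift = 8; scale = 0; (not ((-step) == (scale * 7))) -> true; count = 4; scale = 22; total = 0; [idx=0]; total = 0; [idx=1]; total = 0; [idx=2]; total = 0; [idx=3]; total = 0; [idx=4]; total = 0; [idx=5]; total = 0; return 21 — matching result 21.
Every one of the 392 inputs gives matching results.
verdict: equivalent


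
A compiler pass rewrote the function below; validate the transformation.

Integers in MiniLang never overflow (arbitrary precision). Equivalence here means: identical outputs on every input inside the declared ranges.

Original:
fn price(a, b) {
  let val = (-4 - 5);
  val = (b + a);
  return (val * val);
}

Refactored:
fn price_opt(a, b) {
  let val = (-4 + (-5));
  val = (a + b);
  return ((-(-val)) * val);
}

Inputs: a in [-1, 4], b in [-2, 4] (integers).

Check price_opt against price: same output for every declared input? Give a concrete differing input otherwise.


Although arithmetic usage differs, 42/42 inputs agree.
verdict: equivalent


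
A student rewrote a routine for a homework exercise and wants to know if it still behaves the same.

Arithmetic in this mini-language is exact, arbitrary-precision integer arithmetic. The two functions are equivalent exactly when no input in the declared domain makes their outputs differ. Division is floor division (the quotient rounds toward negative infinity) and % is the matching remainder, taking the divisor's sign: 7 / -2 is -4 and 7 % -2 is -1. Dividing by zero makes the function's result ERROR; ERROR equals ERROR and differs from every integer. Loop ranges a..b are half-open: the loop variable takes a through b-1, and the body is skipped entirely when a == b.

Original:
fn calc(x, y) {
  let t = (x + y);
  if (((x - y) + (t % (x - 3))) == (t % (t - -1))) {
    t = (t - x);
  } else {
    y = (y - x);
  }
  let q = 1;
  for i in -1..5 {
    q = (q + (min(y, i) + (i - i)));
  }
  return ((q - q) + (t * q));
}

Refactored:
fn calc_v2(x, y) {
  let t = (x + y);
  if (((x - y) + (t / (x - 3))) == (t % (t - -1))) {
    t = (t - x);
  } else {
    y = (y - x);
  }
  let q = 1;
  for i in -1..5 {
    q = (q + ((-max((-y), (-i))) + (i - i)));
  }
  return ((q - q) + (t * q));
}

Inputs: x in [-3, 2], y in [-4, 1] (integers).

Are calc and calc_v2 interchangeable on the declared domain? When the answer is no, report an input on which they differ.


These are not equivalent — on x=-3, y=-2 the outputs split (-20 vs 22).
calc: t becomes -5; next (((x - y) + (t % (x - 3))) == (t % (t - -1))) evaluates to false; next y becomes 1; next q becomes 1; next at i=-1:; next q becomes 0; next at i=0:; next q becomes 0; next at i=1:; next q becomes 1; next at i=2:; next q becomes 2; next at i=3:; next q becomes 3; next at i=4:; next q becomes 4; next final value -20
calc_v2: t becomes -5; next (((x - y) + (t / (x - 3))) == (t % (t - -1))) evaluates to true; next t becomes -2; next q becomes 1; next at i=-1:; next q becomes -1; next at i=0:; next q becomes -3; next at i=1:; next q becomes -5; next at i=2:; next q becomes -7; next at i=3:; next q becomes -9; next at i=4:; next q becomes -11; next final value 22
verdict: not equivalent; witness: x=-3, y=-2


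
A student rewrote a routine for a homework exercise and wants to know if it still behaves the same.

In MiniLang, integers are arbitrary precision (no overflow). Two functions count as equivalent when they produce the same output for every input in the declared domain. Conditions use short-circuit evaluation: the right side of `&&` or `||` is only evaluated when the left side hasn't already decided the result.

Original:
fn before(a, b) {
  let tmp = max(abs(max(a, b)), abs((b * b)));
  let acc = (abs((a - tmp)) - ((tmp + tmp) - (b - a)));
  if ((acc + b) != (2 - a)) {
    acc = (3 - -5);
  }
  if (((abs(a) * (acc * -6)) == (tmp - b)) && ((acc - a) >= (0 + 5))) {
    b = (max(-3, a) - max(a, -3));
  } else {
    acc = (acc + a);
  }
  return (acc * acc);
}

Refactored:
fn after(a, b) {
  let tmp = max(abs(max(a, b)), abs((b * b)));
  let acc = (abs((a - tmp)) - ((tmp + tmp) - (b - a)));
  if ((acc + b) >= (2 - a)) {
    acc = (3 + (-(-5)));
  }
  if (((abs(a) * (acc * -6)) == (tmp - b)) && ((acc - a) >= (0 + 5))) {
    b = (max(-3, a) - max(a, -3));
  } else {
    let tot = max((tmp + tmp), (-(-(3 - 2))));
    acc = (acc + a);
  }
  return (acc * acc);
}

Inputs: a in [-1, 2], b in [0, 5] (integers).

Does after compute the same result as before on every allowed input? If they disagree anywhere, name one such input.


Try a=-1, b=0.
before: tmp becomes 0; next acc becomes 2; next ((acc + b) != (2 - a)) evaluates to true; next acc becomes 8; next (((abs(a) * (acc * -6)) == (tmp - b)) && ((acc - a) >= (0 + 5))) evaluates to false; next acc becomes 7; next final value 49
after: tmp becomes 0; next acc becomes 2; next ((acc + b) >= (2 - a)) evaluates to false; next (((abs(a) * (acc * -6)) == (tmp - b)) && ((acc - a) >= (0 + 5))) evaluates to false; next tot becomes 1; next acc becomes 1; next final value 1
49 and 1 differ, so these are not the same function on this domain.
verdict: not equivalent; witness: a=-1, b=0


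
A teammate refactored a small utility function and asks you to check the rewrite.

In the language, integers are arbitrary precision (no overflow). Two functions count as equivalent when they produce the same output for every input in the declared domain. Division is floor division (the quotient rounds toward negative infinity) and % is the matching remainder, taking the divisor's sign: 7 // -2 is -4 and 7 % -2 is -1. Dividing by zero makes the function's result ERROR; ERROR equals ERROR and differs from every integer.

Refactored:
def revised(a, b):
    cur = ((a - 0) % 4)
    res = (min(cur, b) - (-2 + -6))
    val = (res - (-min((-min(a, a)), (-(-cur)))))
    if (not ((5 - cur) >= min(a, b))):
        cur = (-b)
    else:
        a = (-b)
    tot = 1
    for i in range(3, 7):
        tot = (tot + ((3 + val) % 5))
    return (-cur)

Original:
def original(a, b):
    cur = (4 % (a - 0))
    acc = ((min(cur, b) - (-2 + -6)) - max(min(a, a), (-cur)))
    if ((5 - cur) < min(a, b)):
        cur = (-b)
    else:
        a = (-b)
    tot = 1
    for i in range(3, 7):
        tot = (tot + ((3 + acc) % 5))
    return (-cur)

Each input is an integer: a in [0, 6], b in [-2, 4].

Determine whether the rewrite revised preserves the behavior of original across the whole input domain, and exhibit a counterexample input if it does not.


Run the pair on a=0, b=-2.
original: divide-by-zero, output ERROR
revised: cur := 0 | res := 6 | val := 6 | (not ((5 - cur) >= min(a, b))): false | a := 2 | tot := 1 | iter i=3: | tot := 5 | iter i=4: | tot := 9 | iter i=5: | tot := 13 | iter i=6: | tot := 17 | result 0
ERROR against 0: the behavior changed.
verdict: not equivalent; witness: a=0, b=-2


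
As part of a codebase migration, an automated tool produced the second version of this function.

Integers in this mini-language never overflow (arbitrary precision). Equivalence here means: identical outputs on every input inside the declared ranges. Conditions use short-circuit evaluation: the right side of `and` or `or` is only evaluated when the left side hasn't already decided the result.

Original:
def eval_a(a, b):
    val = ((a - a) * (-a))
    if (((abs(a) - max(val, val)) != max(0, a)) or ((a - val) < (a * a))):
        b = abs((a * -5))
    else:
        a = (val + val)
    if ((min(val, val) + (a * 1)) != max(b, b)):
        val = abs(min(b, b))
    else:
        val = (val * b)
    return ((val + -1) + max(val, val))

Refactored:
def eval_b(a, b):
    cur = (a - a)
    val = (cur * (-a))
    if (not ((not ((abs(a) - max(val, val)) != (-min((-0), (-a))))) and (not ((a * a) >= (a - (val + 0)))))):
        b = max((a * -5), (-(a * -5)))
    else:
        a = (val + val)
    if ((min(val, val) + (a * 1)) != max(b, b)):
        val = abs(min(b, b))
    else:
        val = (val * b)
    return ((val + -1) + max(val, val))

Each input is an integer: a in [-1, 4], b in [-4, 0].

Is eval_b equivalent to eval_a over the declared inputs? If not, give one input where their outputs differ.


Run the pair on a=0, b=-4.
eval_a: val = 0; (((abs(a) - max(val, val)) != max(0, a)) or ((a - val) < (a * a))) -> false; a = 0; ((min(val, val) + (a * 1)) != max(b, b)) -> true; val = 4; return 7
eval_b: cur = 0; val = 0; (not ((not ((abs(a) - max(val, val)) != (-min((-0), (-a))))) and (not ((a * a) >= (a - (val + 0)))))) -> true; b = 0; ((min(val, val) + (a * 1)) != max(b, b)) -> false; val = 0; return -1
7 != -1, so the rewrite changes behavior.
verdict: not equivalent; witness: a=0, b=-4


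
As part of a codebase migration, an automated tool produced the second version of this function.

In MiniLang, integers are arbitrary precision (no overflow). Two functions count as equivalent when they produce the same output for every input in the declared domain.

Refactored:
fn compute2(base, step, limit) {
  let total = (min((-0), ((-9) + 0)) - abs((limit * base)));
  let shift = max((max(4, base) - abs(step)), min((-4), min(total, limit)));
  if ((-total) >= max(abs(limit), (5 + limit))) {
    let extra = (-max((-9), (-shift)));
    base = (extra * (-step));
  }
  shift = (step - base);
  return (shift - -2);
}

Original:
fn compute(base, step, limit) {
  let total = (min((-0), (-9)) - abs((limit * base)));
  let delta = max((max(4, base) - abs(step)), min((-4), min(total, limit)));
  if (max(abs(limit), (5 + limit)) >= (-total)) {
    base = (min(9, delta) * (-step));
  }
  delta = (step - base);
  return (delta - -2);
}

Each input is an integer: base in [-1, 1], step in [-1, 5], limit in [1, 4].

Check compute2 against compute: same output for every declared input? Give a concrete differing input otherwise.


On input base=-1, step=-1, limit=1, compute returns 2 while compute2 returns -2.
verdict: not equivalent; witness: base=-1, step=-1, limit=1


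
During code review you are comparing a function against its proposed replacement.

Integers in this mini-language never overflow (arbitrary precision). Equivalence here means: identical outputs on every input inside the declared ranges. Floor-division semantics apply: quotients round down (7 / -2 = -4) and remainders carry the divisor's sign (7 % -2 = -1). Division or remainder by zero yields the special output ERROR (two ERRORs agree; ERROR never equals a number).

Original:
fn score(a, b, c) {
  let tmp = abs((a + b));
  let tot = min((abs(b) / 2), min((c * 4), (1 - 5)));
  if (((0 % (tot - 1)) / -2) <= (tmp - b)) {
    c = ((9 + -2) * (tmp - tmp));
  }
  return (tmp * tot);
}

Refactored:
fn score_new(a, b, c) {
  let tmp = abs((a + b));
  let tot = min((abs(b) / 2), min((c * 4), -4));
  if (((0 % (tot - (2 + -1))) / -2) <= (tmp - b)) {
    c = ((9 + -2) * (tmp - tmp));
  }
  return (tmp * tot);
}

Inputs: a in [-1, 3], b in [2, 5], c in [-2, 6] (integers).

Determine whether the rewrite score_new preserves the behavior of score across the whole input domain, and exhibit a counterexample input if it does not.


Comparing the listings, the differences include: constant usage differs; arithmetic usage differs.
Tracing a=2, b=5, c=-1: score: tmp becomes 7; next tot becomes -4; next (((0 % (tot - 1)) / -2) <= (tmp - b)) evaluates to true; next c becomes 0; next final value -28 | score_new: tmp becomes 7; next tot becomes -4; next (((0 % (tot - (2 + -1))) / -2) <= (tmp - b)) evaluates to true; next c becomes 0; next final value -28 — matching result -28.
Across all 180 domain points the two functions coincide.
verdict: equivalent


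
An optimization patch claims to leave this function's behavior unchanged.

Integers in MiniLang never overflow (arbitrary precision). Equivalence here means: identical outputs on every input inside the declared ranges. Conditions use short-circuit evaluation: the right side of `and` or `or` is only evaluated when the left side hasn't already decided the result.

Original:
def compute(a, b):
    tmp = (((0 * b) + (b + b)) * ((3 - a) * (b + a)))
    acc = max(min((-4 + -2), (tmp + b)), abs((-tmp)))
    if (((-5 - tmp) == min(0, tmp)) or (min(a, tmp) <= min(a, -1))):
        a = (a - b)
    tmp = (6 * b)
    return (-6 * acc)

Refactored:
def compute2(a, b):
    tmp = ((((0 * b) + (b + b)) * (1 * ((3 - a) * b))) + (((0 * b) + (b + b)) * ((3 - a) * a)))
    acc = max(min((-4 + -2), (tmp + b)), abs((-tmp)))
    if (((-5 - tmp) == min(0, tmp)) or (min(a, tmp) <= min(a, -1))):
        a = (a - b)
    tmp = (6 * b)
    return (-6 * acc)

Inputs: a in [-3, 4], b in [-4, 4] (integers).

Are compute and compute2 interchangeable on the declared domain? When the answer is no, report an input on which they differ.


Equivalent — the differences include arithmetic usage differs, plus constant usage differs, yet no declared input distinguishes the two.
Spot check at a=0, b=-4 — compute: tmp := 96 | acc := 96 | (((-5 - tmp) == min(0, tmp)) or (min(a, tmp) <= min(a, -1))): false | tmp := -24 | result -576. compute2: tmp := 96 | acc := 96 | (((-5 - tmp) == min(0, tmp)) or (min(a, tmp) <= min(a, -1))): false | tmp := -24 | result -576. Both give -576.
Across all 72 domain points the two functions coincide.
verdict: equivalent


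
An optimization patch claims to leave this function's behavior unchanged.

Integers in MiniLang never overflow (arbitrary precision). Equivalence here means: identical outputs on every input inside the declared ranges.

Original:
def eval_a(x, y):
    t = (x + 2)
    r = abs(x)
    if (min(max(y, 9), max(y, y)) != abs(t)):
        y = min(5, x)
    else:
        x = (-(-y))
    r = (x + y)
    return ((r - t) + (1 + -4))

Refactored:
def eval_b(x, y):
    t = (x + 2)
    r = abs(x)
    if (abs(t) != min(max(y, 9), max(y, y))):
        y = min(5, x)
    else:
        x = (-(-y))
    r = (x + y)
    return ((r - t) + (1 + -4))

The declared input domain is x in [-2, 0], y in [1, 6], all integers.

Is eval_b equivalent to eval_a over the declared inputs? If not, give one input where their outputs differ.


This is a faithful refactor — same computation, different form, but the computed results match everywhere.
As a probe, take x=-2, y=6: eval_a runs t := 0 | r := 2 | (min(max(y, 9), max(y, y)) != abs(t)): true | y := -2 | r := -4 | result -7; eval_b runs t := 0 | r := 2 | (abs(t) != min(max(y, 9), max(y, y))): true | y := -2 | r := -4 | result -7; both end at -7.
Every one of the 18 inputs gives matching results.
verdict: equivalent


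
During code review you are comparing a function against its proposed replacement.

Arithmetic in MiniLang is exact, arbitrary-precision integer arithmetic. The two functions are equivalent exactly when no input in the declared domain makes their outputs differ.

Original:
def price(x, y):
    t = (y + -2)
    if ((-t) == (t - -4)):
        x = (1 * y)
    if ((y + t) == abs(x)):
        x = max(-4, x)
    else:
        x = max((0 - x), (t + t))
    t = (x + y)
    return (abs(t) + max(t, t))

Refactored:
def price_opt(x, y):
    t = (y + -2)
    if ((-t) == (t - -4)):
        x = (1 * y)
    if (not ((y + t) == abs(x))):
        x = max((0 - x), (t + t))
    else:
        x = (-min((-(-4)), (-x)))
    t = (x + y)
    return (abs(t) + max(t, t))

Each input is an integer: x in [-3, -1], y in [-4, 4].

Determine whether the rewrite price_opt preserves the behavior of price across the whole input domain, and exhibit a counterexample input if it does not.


The two versions differ — the changes include boolean connective usage differs, min/max/abs usage differs.
Tracing x=-2, y=3: price: t := 1 | ((-t) == (t - -4)): false | ((y + t) == abs(x)): false | x := 2 | t := 5 | result 10 | price_opt: t := 1 | ((-t) == (t - -4)): false | (not ((y + t) == abs(x))): true | x := 2 | t := 5 | result 10 — matching result 10.
Sweeping the whole domain (27 inputs) finds no disagreement.
verdict: equivalent


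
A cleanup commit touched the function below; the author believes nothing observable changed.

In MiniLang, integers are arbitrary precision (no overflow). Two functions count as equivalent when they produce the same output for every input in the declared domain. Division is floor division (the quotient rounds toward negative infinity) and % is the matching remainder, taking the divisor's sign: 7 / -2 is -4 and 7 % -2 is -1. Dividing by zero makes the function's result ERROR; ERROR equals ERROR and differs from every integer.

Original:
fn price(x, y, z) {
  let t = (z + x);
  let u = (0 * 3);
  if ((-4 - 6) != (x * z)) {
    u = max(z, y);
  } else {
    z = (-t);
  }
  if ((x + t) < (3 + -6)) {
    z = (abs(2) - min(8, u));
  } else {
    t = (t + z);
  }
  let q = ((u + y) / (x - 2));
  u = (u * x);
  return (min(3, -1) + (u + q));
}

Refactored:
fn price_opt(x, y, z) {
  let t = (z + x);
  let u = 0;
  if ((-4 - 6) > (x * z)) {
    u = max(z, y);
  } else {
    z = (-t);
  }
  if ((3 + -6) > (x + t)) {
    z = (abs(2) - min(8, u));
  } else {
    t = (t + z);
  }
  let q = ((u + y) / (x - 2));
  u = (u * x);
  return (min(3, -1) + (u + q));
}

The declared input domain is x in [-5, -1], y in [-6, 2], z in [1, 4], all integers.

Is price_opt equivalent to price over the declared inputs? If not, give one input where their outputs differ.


Evaluate both at x=-5, y=-6, z=1.
price: t := -4 | u := 0 | ((-4 - 6) != (x * z)): true | u := 1 | ((x + t) < (3 + -6)): true | z := 1 | q := 0 | u := -5 | result -6
price_opt: t := -4 | u := 0 | ((-4 - 6) > (x * z)): false | z := 4 | ((3 + -6) > (x + t)): true | z := 2 | q := 0 | u := 0 | result -1
-6 vs -1 — the two versions disagree here.
verdict: not equivalent; witness: x=-5, y=-6, z=1


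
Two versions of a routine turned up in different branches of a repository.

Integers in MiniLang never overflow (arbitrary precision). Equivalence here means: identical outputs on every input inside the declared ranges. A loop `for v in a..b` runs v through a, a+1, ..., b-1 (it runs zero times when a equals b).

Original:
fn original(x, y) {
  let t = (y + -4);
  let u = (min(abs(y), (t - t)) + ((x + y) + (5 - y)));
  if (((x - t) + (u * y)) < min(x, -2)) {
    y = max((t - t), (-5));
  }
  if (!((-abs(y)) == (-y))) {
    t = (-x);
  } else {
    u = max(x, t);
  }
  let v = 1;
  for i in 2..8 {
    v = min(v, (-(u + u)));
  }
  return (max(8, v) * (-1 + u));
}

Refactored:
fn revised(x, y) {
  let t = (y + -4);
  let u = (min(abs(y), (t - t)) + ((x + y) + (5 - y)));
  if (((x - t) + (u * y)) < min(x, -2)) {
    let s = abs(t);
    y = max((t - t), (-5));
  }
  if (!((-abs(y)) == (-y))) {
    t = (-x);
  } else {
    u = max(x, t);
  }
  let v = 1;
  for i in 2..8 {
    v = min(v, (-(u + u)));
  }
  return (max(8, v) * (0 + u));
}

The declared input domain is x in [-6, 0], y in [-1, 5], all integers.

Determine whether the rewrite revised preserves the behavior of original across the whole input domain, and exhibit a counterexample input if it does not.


Take x=-6, y=-1.
original: t := -5 | u := -1 | (((x - t) + (u * y)) < min(x, -2)): false | (!((-abs(y)) == (-y))): true | t := 6 | v := 1 | iter i=2: | v := 1 | iter i=3: | v := 1 | iter i=4: | v := 1 | iter i=5: | v := 1 | iter i=6: | v := 1 | iter i=7: | v := 1 | result -16
revised: t := -5 | u := -1 | (((x - t) + (u * y)) < min(x, -2)): false | (!((-abs(y)) == (-y))): true | t := 6 | v := 1 | iter i=2: | v := 1 | iter i=3: | v := 1 | iter i=4: | v := 1 | iter i=5: | v := 1 | iter i=6: | v := 1 | iter i=7: | v := 1 | result -8
-16 vs -8 — the two versions disagree here.
verdict: not equivalent; witness: x=-6, y=-1


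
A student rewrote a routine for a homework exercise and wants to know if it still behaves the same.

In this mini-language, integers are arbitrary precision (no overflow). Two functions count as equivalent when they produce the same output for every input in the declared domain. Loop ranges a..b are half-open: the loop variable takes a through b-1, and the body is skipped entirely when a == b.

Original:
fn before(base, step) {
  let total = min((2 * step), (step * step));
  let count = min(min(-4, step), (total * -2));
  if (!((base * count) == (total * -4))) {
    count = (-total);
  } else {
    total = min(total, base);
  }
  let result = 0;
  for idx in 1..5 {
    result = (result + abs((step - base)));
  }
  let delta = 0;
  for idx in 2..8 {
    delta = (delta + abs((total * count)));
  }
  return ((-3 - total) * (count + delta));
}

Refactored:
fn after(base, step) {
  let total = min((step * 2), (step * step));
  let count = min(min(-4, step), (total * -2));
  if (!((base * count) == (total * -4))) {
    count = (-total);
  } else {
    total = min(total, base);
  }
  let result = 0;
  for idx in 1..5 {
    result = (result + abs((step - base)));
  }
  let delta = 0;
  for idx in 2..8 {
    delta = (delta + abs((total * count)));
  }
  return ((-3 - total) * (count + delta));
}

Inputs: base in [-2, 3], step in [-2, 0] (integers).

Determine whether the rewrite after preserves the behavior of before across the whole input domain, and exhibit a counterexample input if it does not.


Comparing the listings, the differences include: same computation, different form.
Tracing base=-2, step=-2: before: total becomes -4; next count becomes -4; next (!((base * count) == (total * -4))) evaluates to true; next count becomes 4; next result becomes 0; next at idx=1:; next result becomes 0; next at idx=2:; next result becomes 0; next at idx=3:; next result becomes 0; next at idx=4:; next result becomes 0; next delta becomes 0; next at idx=2:; next delta becomes 16; next at idx=3:; next delta becomes 32; next at idx=4:; next delta becomes 48; next at idx=5:; next delta becomes 64; next at idx=6:; next delta becomes 80; next at idx=7:; next delta becomes 96; next final value 100 | after: total becomes -4; next count becomes -4; next (!((base * count) == (total * -4))) evaluates to true; next count becomes 4; next result becomes 0; next at idx=1:; next result becomes 0; next at idx=2:; next result becomes 0; next at idx=3:; next result becomes 0; next at idx=4:; next result becomes 0; next delta becomes 0; next at idx=2:; next delta becomes 16; next at idx=3:; next delta becomes 32; next at idx=4:; next delta becomes 48; next at idx=5:; next delta becomes 64; next at idx=6:; next delta becomes 80; next at idx=7:; next delta becomes 96; next final value 100 — matching result 100.
An exhaustive pass over the 18 declared inputs shows identical outputs.
verdict: equivalent


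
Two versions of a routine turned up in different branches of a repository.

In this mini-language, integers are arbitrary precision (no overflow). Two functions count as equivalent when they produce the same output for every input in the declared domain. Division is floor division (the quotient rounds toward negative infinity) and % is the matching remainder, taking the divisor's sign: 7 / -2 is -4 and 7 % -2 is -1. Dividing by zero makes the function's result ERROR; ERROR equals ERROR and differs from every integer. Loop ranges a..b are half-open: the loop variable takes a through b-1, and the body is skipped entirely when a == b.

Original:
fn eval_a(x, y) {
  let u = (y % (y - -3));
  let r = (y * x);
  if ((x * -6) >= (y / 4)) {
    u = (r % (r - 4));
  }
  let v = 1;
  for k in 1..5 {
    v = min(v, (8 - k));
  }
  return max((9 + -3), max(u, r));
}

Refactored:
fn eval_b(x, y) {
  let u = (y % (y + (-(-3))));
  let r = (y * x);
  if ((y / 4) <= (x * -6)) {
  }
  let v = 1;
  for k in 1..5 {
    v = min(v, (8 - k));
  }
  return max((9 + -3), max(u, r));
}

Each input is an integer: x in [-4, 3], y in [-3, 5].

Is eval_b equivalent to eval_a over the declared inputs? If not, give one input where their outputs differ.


Run the pair on x=-4, y=-1.
eval_a: u becomes 1; next r becomes 4; next ((x * -6) >= (y / 4)) evaluates to true; next hits division by zero so the output is ERROR
eval_b: u becomes 1; next r becomes 4; next ((y / 4) <= (x * -6)) evaluates to true; next v becomes 1; next at k=1:; next v becomes 1; next at k=2:; next v becomes 1; next at k=3:; next v becomes 1; next at k=4:; next v becomes 1; next final value 6
ERROR and 6 differ, so these are not the same function on this domain.
verdict: not equivalent; witness: x=-4, y=-1


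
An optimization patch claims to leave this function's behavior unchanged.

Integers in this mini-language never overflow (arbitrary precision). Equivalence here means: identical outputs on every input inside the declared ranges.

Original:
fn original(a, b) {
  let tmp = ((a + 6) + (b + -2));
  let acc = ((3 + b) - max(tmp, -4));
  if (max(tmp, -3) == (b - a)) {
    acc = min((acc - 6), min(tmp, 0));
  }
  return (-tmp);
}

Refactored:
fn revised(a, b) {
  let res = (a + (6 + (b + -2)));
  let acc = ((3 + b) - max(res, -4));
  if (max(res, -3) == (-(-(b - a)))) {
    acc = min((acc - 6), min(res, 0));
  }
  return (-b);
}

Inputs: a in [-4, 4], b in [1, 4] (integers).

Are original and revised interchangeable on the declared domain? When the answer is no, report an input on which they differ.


Evaluate both at a=-3, b=1.
original: tmp = 2; acc = 2; (max(tmp, -3) == (b - a)) -> false; return -2
revised: res = 2; acc = 2; (max(res, -3) == (-(-(b - a)))) -> false; return -1
-2 != -1, so the rewrite changes behavior.
verdict: not equivalent; witness: a=-3, b=1


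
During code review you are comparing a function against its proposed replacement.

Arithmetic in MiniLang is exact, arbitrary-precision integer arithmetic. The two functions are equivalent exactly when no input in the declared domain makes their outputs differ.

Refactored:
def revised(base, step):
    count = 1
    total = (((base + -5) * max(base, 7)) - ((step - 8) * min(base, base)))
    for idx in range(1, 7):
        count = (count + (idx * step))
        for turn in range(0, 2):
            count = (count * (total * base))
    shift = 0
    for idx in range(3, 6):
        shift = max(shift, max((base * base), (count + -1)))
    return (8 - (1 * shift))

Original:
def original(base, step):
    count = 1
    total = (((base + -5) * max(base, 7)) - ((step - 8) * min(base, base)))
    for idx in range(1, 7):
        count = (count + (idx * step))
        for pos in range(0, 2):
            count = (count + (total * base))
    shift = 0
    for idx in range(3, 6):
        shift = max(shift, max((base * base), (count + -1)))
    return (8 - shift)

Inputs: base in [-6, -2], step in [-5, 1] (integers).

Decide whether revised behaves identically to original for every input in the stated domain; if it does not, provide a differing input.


Try base=-6, step=-5.
original: count becomes 1; next total becomes -155; next at idx=1:; next count becomes -4; next at pos=0:; next count becomes 926; next at pos=1:; next count becomes 1856; next at idx=2:; next count becomes 1846; next at pos=0:; next count becomes 2776; next at pos=1:; next count becomes 3706; next at idx=3:; next count becomes 3691; next at pos=0:; next count becomes 4621; next at pos=1:; next count becomes 5551; next at idx=4:; next count becomes 5531; next at pos=0:; next count becomes 6461; next at pos=1:; next count becomes 7391; next at idx=5:; next count becomes 7366; next at pos=0:; next count becomes 8296; next at pos=1:; next count becomes 9226; next at idx=6:; next count becomes 9196; next at pos=0:; next count becomes 10126; next at pos=1:; next count becomes 11056; next shift becomes 0; next at idx=3:; next shift becomes 11055; next at idx=4:; next shift becomes 11055; next at idx=5:; next shift becomes 11055; next final value -11047
revised: count becomes 1; next total becomes -155; next at idx=1:; next count becomes -4; next at turn=0:; next count becomes -3720; next at turn=1:; next count becomes -3459600; next at idx=2:; next count becomes -3459610; next at turn=0:; next count becomes -3217437300; next at turn=1:; next count becomes -2992216689000; next at idx=3:; next count becomes -2992216689015; next at turn=0:; next count becomes -2782761520783950; next at turn=1:; next count becomes -2587968214329073500; next at idx=4:; next count becomes -2587968214329073520; next at turn=0:; next count becomes -2406810439326038373600; next at turn=1:; next count becomes -2238333708573215687448000; next at idx=5:; next count becomes -2238333708573215687448025; next at turn=0:; next count becomes -2081650348973090589326663250; next at turn=1:; next count becomes -1935934824544974248073796822500; next at idx=6:; next count becomes -1935934824544974248073796822530; next at turn=0:; next count becomes -1800419386826826050708631044952900; next at turn=1:; next count becomes -1674390029748948227159026871806197000; next shift becomes 0; next at idx=3:; next shift becomes 36; next at idx=4:; next shift becomes 36; next at idx=5:; next shift becomes 36; next final value -28
-11047 vs -28 — the two versions disagree here.
verdict: not equivalent; witness: base=-6, step=-5


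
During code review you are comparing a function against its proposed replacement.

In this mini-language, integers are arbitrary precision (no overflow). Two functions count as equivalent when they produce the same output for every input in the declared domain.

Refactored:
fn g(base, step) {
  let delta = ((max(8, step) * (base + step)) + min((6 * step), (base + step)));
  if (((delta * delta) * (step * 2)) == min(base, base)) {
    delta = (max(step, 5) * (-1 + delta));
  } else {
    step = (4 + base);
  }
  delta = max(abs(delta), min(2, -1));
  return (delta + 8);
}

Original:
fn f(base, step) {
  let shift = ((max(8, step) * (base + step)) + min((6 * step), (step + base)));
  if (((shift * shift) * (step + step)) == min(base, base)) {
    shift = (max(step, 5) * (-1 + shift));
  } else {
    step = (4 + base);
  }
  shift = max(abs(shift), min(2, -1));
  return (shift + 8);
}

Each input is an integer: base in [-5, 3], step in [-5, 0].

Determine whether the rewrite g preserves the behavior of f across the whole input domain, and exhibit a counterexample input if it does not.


Although arithmetic usage differs; and local variable names differ; and constant usage differs, 54/54 inputs agree.
verdict: equivalent


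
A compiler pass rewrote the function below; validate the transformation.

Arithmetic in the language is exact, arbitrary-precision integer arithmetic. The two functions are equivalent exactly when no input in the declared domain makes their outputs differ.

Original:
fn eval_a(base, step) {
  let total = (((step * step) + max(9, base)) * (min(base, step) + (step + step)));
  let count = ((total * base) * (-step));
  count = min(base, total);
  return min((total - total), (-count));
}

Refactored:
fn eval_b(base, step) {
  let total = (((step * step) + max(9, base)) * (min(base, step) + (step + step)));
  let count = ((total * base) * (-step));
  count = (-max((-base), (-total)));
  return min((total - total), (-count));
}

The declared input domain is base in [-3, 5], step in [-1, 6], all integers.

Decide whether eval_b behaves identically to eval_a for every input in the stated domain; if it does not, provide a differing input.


Although min/max/abs usage differs, 72/72 inputs agree.
verdict: equivalent


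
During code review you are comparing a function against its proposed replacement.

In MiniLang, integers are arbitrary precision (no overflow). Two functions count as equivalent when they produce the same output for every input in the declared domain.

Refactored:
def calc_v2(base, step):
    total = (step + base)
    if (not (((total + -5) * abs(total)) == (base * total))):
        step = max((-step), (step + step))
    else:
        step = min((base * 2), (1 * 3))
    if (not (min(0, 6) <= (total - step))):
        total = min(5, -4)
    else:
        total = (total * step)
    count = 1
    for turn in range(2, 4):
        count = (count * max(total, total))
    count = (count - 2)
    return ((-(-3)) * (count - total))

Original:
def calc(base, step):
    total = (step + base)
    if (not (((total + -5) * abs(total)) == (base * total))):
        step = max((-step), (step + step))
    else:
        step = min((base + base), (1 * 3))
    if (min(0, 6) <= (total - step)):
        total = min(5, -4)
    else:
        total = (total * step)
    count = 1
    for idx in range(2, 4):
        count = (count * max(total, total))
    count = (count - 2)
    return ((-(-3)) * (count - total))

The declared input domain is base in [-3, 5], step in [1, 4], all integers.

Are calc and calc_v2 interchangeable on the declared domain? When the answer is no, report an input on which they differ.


Take base=-3, step=3.
calc: total = 0; (not (((total + -5) * abs(total)) == (base * total))) -> false; step = -6; (min(0, 6) <= (total - step)) -> true; total = -4; count = 1; [idx=2]; count = -4; [idx=3]; count = 16; count = 14; return 54
calc_v2: total = 0; (not (((total + -5) * abs(total)) == (base * total))) -> false; step = -6; (not (min(0, 6) <= (total - step))) -> false; total = 0; count = 1; [turn=2]; count = 0; [turn=3]; count = 0; count = -2; return -6
54 vs -6 — the two versions disagree here.
verdict: not equivalent; witness: base=-3, step=3


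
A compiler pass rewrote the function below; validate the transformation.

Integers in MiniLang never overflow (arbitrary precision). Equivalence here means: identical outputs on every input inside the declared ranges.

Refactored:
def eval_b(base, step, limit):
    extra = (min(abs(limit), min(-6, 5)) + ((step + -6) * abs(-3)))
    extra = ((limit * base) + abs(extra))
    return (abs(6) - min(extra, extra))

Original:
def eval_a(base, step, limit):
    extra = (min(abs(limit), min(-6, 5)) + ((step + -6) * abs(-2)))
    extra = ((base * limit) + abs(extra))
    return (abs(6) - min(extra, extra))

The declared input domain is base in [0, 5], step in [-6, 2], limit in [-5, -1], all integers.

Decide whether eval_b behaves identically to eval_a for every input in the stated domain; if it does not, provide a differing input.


Run the pair on base=0, step=-6, limit=-5.
eval_a: extra := -30 | extra := 30 | result -24
eval_b: extra := -42 | extra := 42 | result -36
-24 and -36 differ, so these are not the same function on this domain.
verdict: not equivalent; witness: base=0, step=-6, limit=-5
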